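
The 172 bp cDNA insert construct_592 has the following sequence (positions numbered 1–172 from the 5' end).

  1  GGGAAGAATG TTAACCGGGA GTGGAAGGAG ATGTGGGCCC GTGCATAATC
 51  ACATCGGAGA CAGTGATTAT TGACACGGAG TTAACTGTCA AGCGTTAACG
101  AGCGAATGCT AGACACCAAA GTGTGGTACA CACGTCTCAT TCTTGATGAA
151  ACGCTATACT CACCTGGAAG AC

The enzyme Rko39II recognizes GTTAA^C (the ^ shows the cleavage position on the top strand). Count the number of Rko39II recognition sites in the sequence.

GTTAAC occurs starting at positions 10, 80, 94.
Rko39II cuts at 3 sites.

3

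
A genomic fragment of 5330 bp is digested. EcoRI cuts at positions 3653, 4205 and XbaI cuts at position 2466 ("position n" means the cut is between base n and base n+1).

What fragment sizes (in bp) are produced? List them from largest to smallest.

Combined cut positions (sorted): 2466, 3653, 4205.
Linear molecule, 3 cuts → 4 fragments:
  2466 − 0 = 2466 bp
  3653 − 2466 = 1187 bp
  4205 − 3653 = 552 bp
  5330 − 4205 = 1125 bp
Sorted largest to smallest: 2466, 1187, 1125, 552 bp.

2466, 1187, 1125, 552 bp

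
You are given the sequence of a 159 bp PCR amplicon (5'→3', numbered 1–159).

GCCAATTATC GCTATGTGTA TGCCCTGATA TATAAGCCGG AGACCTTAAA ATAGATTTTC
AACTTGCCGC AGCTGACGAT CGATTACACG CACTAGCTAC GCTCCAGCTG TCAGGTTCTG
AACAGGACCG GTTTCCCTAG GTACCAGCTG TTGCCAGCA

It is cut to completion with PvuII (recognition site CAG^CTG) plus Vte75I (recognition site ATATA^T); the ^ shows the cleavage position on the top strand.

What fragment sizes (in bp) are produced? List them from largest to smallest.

40, 40, 35, 32, 12 bp

PvuII sites (CAGCTG) start at positions 70, 105, 145.
PvuII cuts after base 3 of each site, so after positions 72, 107, 147.
The Vte75I site (ATATAT) starts at position 28.
Vte75I cuts after base 5 of each site (before the last base), so after position 32.
Combined cut positions: 32, 72, 107, 147.
Linear molecule, 4 cuts → 5 fragments:
  1–32 → 32 bp
  33–72 → 40 bp
  73–107 → 35 bp
  108–147 → 40 bp
  148–159 → 12 bp
Sorted largest to smallest: 40, 40, 35, 32, 12 bp.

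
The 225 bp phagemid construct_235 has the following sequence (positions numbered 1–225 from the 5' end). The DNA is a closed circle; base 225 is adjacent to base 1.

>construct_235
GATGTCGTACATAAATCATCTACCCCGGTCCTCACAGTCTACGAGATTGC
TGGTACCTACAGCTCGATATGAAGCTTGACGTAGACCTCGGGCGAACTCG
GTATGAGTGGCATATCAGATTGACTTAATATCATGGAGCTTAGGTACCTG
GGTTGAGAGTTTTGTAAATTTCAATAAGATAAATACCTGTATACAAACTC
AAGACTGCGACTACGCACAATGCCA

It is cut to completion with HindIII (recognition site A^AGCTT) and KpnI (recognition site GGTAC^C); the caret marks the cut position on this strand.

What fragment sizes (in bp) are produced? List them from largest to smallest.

The HindIII site (AAGCTT) starts at position 72.
HindIII cuts after the first base of each site, so after position 72.
KpnI sites (GGTACC) start at positions 52, 143.
KpnI cuts after base 5 of each site (before the last base), so after positions 56, 147.
Combined cut positions: 56, 72, 147.
Circular molecule, 3 cuts → 3 fragments:
  57–72 → 16 bp
  73–147 → 75 bp
  148–225 then 1–56 → 78 + 56 = 134 bp
Sorted largest to smallest: 134, 75, 16 bp.

134, 75, 16 bp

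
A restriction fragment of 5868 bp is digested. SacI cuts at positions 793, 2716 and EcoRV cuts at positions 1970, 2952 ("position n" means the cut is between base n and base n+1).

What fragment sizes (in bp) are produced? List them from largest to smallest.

Combined cut positions (sorted): 793, 1970, 2716, 2952.
Linear molecule, 4 cuts → 5 fragments:
  793 − 0 = 793 bp
  1970 − 793 = 1177 bp
  2716 − 1970 = 746 bp
  2952 − 2716 = 236 bp
  5868 − 2952 = 2916 bp
Sorted largest to smallest: 2916, 1177, 793, 746, 236 bp.

2916, 1177, 793, 746, 236 bp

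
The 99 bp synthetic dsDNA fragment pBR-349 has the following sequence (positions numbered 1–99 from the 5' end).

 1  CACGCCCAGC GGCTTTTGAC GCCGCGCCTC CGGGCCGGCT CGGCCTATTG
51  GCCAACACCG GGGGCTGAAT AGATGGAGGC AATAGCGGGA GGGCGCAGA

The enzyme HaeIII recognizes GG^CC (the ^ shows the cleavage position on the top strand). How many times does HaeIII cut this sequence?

3

GGCC occurs starting at positions 33, 42, 50.
HaeIII cuts at 3 sites.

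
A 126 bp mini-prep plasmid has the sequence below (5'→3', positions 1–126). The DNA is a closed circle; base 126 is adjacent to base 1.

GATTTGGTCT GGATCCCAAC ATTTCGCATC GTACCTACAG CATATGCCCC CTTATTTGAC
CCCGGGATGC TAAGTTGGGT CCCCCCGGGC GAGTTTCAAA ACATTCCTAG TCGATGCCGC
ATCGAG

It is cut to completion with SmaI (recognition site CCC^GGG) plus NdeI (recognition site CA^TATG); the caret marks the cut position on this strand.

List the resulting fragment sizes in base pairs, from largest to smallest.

SmaI sites (CCCGGG) start at positions 61, 84.
SmaI cuts after base 3 of each site, so after positions 63, 86.
The NdeI site (CATATG) starts at position 41.
NdeI cuts after base 2 of each site, so after position 42.
Combined cut positions: 42, 63, 86.
Circular molecule, 3 cuts → 3 fragments:
  43–63 → 21 bp
  64–86 → 23 bp
  87–126 then 1–42 → 40 + 42 = 82 bp
Sorted largest to smallest: 82, 23, 21 bp.

82, 23, 21 bp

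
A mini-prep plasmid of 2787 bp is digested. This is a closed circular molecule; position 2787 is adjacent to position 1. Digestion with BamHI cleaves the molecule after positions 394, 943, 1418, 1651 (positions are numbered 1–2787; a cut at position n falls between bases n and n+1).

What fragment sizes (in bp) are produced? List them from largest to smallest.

1530, 549, 475, 233 bp

Circular molecule, 4 cuts → 4 fragments:
  943 − 394 = 549 bp
  1418 − 943 = 475 bp
  1651 − 1418 = 233 bp
  wrap: 2787 − 1651 + 394 = 1530 bp
Sorted largest to smallest: 1530, 549, 475, 233 bp.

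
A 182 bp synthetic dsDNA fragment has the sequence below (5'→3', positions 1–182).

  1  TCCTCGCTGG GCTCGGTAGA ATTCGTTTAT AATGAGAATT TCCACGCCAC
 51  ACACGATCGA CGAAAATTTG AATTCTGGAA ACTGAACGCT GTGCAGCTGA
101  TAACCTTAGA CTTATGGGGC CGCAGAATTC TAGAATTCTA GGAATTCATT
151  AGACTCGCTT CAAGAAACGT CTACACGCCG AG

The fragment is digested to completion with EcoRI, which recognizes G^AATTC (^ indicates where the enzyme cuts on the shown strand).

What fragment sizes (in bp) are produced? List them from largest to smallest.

55, 51, 40, 19, 9, 8 bp

EcoRI sites (GAATTC) start at positions 19, 70, 125, 133, 142.
EcoRI cuts after the first base of each site, so after positions 19, 70, 125, 133, 142.
Linear molecule, 5 cuts → 6 fragments:
  1–19 → 19 bp
  20–70 → 51 bp
  71–125 → 55 bp
  126–133 → 8 bp
  134–142 → 9 bp
  143–182 → 40 bp
Sorted largest to smallest: 55, 51, 40, 19, 9, 8 bp.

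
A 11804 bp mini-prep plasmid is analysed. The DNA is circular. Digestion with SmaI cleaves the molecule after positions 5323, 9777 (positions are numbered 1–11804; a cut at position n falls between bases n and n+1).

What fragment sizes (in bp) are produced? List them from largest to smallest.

Circular molecule, 2 cuts → 2 fragments:
  9777 − 5323 = 4454 bp
  wrap: 11804 − 9777 + 5323 = 7350 bp
Sorted largest to smallest: 7350, 4454 bp.

7350, 4454 bp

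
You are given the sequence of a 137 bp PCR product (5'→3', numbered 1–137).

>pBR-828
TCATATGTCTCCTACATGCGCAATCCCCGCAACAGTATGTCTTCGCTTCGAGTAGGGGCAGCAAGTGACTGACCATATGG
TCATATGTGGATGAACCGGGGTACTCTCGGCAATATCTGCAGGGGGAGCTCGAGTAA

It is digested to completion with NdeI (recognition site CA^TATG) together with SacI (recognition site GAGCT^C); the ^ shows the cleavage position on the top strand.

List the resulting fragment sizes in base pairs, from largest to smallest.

72, 47, 8, 7, 3 bp

NdeI sites (CATATG) start at positions 2, 74, 82.
NdeI cuts after base 2 of each site, so after positions 3, 75, 83.
The SacI site (GAGCTC) starts at position 126.
SacI cuts after base 5 of each site (before the last base), so after position 130.
Combined cut positions: 3, 75, 83, 130.
Linear molecule, 4 cuts → 5 fragments:
  1–3 → 3 bp
  4–75 → 72 bp
  76–83 → 8 bp
  84–130 → 47 bp
  131–137 → 7 bp
Sorted largest to smallest: 72, 47, 8, 7, 3 bp.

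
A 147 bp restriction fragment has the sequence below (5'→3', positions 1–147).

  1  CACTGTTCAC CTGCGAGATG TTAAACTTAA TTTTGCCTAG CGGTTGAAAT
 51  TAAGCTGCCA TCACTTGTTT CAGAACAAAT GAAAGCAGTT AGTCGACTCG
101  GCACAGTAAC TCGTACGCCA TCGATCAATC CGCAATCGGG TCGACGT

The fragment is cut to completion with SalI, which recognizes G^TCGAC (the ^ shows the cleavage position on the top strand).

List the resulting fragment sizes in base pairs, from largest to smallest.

SalI sites (GTCGAC) start at positions 92, 140.
SalI cuts after the first base of each site, so after positions 92, 140.
Linear molecule, 2 cuts → 3 fragments:
  1–92 → 92 bp
  93–140 → 48 bp
  141–147 → 7 bp
Sorted largest to smallest: 92, 48, 7 bp.

92, 48, 7 bp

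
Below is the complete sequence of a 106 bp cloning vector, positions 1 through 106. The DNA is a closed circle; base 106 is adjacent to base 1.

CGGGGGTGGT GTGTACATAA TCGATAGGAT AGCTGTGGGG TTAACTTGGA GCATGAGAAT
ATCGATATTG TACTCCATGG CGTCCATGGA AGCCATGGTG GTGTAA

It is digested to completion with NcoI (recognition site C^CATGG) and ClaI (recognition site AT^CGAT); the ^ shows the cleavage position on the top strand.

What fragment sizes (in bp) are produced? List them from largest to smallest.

NcoI sites (CCATGG) start at positions 75, 84, 93.
NcoI cuts after the first base of each site, so after positions 75, 84, 93.
ClaI sites (ATCGAT) start at positions 20, 61.
ClaI cuts after base 2 of each site, so after positions 21, 62.
Combined cut positions: 21, 62, 75, 84, 93.
Circular molecule, 5 cuts → 5 fragments:
  22–62 → 41 bp
  63–75 → 13 bp
  76–84 → 9 bp
  85–93 → 9 bp
  94–106 then 1–21 → 13 + 21 = 34 bp
Sorted largest to smallest: 41, 34, 13, 9, 9 bp.

41, 34, 13, 9, 9 bp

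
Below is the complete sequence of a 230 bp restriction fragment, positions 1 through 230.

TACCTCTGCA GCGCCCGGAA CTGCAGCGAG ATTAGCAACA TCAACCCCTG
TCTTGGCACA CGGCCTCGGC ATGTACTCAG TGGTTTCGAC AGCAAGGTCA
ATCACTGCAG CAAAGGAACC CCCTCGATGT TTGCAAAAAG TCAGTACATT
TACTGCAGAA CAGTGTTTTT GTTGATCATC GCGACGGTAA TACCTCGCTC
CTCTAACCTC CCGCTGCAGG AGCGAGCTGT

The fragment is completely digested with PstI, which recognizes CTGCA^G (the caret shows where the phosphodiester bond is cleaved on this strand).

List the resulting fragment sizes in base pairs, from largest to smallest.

PstI sites (CTGCAG) start at positions 6, 21, 105, 153, 214.
PstI cuts after base 5 of each site (before the last base), so after positions 10, 25, 109, 157, 218.
Linear molecule, 5 cuts → 6 fragments:
  1–10 → 10 bp
  11–25 → 15 bp
  26–109 → 84 bp
  110–157 → 48 bp
  158–218 → 61 bp
  219–230 → 12 bp
Sorted largest to smallest: 84, 61, 48, 15, 12, 10 bp.

84, 61, 48, 15, 12, 10 bp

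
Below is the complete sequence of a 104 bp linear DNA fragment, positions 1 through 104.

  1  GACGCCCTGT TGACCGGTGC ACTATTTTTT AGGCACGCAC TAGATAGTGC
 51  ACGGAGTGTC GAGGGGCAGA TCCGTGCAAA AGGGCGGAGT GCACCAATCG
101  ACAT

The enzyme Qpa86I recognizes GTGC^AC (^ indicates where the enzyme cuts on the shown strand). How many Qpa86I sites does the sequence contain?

GTGCAC occurs starting at positions 17, 47, 89.
Qpa86I cuts at 3 sites.

3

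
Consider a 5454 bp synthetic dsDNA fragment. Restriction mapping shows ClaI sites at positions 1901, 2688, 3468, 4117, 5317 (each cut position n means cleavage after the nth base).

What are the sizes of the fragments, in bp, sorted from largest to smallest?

Linear molecule, 5 cuts → 6 fragments:
  1901 − 0 = 1901 bp
  2688 − 1901 = 787 bp
  3468 − 2688 = 780 bp
  4117 − 3468 = 649 bp
  5317 − 4117 = 1200 bp
  5454 − 5317 = 137 bp
Sorted largest to smallest: 1901, 1200, 787, 780, 649, 137 bp.

1901, 1200, 787, 780, 649, 137 bp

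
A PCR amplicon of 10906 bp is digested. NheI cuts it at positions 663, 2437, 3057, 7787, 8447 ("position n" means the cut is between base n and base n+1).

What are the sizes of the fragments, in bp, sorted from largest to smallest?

4730, 2459, 1774, 663, 660, 620 bp

Linear molecule, 5 cuts → 6 fragments:
  663 − 0 = 663 bp
  2437 − 663 = 1774 bp
  3057 − 2437 = 620 bp
  7787 − 3057 = 4730 bp
  8447 − 7787 = 660 bp
  10906 − 8447 = 2459 bp
Sorted largest to smallest: 4730, 2459, 1774, 663, 660, 620 bp.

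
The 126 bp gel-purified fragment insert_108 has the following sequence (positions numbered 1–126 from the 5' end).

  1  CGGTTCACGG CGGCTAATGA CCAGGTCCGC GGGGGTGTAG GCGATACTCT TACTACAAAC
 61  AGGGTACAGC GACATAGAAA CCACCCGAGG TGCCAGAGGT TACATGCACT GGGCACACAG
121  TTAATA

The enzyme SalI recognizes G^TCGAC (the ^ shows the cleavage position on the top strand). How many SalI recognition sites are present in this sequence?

No occurrence of GTCGAC is present in the sequence.
SalI does not cut: 0 sites.

0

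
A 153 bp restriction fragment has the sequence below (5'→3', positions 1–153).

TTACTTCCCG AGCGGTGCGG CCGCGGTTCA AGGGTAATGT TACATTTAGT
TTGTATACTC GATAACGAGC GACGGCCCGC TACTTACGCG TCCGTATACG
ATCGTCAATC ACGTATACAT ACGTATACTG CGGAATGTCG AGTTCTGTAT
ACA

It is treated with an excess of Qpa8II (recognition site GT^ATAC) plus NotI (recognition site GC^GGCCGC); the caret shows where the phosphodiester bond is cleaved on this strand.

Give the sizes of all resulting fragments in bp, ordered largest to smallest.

41, 36, 24, 19, 18, 10, 5 bp

Qpa8II sites (GTATAC) start at positions 53, 94, 113, 123, 147.
Qpa8II cuts after base 2 of each site, so after positions 54, 95, 114, 124, 148.
The NotI site (GCGGCCGC) starts at position 17.
NotI cuts after base 2 of each site, so after position 18.
Combined cut positions: 18, 54, 95, 114, 124, 148.
Linear molecule, 6 cuts → 7 fragments:
  1–18 → 18 bp
  19–54 → 36 bp
  55–95 → 41 bp
  96–114 → 19 bp
  115–124 → 10 bp
  125–148 → 24 bp
  149–153 → 5 bp
Sorted largest to smallest: 41, 36, 24, 19, 18, 10, 5 bp.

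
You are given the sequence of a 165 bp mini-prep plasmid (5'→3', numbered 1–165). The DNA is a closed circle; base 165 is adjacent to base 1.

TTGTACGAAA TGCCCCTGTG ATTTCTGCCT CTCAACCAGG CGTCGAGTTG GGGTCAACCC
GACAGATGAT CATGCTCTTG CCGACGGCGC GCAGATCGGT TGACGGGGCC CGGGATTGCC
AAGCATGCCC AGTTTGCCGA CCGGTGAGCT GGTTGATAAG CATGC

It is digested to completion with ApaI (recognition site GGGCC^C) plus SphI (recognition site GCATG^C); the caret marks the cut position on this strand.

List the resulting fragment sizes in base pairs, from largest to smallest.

The ApaI site (GGGCCC) starts at position 106.
ApaI cuts after base 5 of each site (before the last base), so after position 110.
SphI sites (GCATGC) start at positions 123, 160.
SphI cuts after base 5 of each site (before the last base), so after positions 127, 164.
Combined cut positions: 110, 127, 164.
Circular molecule, 3 cuts → 3 fragments:
  111–127 → 17 bp
  128–164 → 37 bp
  165–165 then 1–110 → 1 + 110 = 111 bp
Sorted largest to smallest: 111, 37, 17 bp.

111, 37, 17 bp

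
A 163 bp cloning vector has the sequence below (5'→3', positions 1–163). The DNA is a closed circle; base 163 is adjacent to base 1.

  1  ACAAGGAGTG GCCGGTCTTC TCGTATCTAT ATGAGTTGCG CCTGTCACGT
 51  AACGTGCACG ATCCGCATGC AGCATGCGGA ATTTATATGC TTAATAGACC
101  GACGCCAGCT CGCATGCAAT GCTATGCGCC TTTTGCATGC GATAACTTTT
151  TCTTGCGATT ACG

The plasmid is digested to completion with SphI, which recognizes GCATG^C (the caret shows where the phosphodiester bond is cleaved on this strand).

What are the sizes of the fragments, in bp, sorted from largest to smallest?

SphI sites (GCATGC) start at positions 65, 72, 112, 135.
SphI cuts after base 5 of each site (before the last base), so after positions 69, 76, 116, 139.
Circular molecule, 4 cuts → 4 fragments:
  70–76 → 7 bp
  77–116 → 40 bp
  117–139 → 23 bp
  140–163 then 1–69 → 24 + 69 = 93 bp
Sorted largest to smallest: 93, 40, 23, 7 bp.

93, 40, 23, 7 bp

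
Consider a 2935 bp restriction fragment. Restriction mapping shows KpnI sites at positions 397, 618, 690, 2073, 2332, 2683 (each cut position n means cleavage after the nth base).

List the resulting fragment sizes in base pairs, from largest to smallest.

Linear molecule, 6 cuts → 7 fragments:
  397 − 0 = 397 bp
  618 − 397 = 221 bp
  690 − 618 = 72 bp
  2073 − 690 = 1383 bp
  2332 − 2073 = 259 bp
  2683 − 2332 = 351 bp
  2935 − 2683 = 252 bp
Sorted largest to smallest: 1383, 397, 351, 259, 252, 221, 72 bp.

1383, 397, 351, 259, 252, 221, 72 bp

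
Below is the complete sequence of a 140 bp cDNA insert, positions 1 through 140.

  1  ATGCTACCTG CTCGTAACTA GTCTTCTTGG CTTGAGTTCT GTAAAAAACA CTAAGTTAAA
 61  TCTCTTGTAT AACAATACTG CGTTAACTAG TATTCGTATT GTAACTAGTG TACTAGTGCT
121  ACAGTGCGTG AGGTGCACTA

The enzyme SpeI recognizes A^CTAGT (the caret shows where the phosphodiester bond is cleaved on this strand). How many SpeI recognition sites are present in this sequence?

ACTAGT occurs starting at positions 17, 86, 104, 112.
SpeI cuts at 4 sites.

4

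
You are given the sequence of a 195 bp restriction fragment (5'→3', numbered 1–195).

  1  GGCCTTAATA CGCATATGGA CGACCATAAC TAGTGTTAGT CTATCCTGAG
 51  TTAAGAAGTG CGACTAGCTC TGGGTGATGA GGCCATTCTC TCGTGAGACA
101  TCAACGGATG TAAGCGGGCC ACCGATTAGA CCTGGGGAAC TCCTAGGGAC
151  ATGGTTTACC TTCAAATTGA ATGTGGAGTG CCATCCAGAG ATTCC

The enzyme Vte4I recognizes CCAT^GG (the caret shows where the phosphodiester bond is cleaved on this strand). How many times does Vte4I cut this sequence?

0

No occurrence of CCATGG is present in the sequence.
Vte4I does not cut: 0 sites.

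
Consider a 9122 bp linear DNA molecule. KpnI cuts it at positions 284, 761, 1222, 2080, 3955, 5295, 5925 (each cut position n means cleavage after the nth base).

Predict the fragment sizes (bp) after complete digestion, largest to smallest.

Linear molecule, 7 cuts → 8 fragments:
  284 − 0 = 284 bp
  761 − 284 = 477 bp
  1222 − 761 = 461 bp
  2080 − 1222 = 858 bp
  3955 − 2080 = 1875 bp
  5295 − 3955 = 1340 bp
  5925 − 5295 = 630 bp
  9122 − 5925 = 3197 bp
Sorted largest to smallest: 3197, 1875, 1340, 858, 630, 477, 461, 284 bp.

3197, 1875, 1340, 858, 630, 477, 461, 284 bp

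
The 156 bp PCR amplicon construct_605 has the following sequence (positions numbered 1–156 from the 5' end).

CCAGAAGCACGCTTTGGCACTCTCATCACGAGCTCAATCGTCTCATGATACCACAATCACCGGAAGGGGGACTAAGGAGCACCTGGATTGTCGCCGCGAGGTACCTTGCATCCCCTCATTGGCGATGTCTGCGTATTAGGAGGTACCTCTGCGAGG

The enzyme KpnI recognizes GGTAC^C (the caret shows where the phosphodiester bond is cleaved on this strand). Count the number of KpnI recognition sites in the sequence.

2

GGTACC occurs starting at positions 100, 142.
KpnI cuts at 2 sites.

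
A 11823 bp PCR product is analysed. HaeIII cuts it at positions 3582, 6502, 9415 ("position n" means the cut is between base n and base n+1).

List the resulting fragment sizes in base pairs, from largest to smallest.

3582, 2920, 2913, 2408 bp

Linear molecule, 3 cuts → 4 fragments:
  3582 − 0 = 3582 bp
  6502 − 3582 = 2920 bp
  9415 − 6502 = 2913 bp
  11823 − 9415 = 2408 bp
Sorted largest to smallest: 3582, 2920, 2913, 2408 bp.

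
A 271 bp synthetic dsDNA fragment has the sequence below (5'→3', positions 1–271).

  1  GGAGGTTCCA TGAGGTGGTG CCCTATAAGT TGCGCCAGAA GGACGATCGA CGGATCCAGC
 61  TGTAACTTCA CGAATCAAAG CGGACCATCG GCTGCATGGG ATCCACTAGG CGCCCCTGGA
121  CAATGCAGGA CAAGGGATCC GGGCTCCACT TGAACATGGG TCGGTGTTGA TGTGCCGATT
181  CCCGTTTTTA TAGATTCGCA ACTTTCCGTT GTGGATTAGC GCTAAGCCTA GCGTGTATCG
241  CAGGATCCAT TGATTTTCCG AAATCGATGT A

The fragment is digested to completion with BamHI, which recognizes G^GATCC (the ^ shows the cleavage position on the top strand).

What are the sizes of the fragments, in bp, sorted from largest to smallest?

108, 52, 47, 36, 28 bp

BamHI sites (GGATCC) start at positions 52, 99, 135, 243.
BamHI cuts after the first base of each site, so after positions 52, 99, 135, 243.
Linear molecule, 4 cuts → 5 fragments:
  1–52 → 52 bp
  53–99 → 47 bp
  100–135 → 36 bp
  136–243 → 108 bp
  244–271 → 28 bp
Sorted largest to smallest: 108, 52, 47, 36, 28 bp.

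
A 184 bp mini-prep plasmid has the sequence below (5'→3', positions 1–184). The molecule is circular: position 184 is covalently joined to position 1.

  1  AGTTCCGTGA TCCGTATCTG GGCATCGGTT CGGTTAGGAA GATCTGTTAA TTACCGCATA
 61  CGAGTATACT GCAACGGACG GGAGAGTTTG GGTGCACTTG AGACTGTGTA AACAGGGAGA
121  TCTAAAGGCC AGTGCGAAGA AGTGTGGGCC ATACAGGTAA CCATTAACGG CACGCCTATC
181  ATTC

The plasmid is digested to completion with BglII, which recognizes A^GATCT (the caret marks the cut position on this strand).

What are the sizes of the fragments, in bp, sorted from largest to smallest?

BglII sites (AGATCT) start at positions 40, 118.
BglII cuts after the first base of each site, so after positions 40, 118.
Circular molecule, 2 cuts → 2 fragments:
  41–118 → 78 bp
  119–184 then 1–40 → 66 + 40 = 106 bp
Sorted largest to smallest: 106, 78 bp.

106, 78 bp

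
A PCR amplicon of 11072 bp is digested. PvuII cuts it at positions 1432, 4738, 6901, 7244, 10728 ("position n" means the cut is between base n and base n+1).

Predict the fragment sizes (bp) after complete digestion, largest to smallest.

Linear molecule, 5 cuts → 6 fragments:
  1432 − 0 = 1432 bp
  4738 − 1432 = 3306 bp
  6901 − 4738 = 2163 bp
  7244 − 6901 = 343 bp
  10728 − 7244 = 3484 bp
  11072 − 10728 = 344 bp
Sorted largest to smallest: 3484, 3306, 2163, 1432, 344, 343 bp.

3484, 3306, 2163, 1432, 344, 343 bp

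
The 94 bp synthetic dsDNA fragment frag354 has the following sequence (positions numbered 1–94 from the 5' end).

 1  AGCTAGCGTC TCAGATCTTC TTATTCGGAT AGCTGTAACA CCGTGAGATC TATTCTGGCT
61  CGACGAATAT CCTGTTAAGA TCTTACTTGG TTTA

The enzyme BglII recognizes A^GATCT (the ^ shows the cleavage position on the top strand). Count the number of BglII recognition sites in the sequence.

3

AGATCT occurs starting at positions 13, 46, 78.
BglII cuts at 3 sites.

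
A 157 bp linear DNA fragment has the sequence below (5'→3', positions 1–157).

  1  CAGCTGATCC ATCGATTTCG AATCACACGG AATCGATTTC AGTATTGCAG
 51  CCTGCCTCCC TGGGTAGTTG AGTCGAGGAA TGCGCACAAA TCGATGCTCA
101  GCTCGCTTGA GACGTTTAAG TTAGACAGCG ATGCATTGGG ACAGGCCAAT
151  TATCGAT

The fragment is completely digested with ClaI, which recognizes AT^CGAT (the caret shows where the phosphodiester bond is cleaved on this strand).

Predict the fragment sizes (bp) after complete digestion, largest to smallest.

62, 58, 21, 12, 4 bp

ClaI sites (ATCGAT) start at positions 11, 32, 90, 152.
ClaI cuts after base 2 of each site, so after positions 12, 33, 91, 153.
Linear molecule, 4 cuts → 5 fragments:
  1–12 → 12 bp
  13–33 → 21 bp
  34–91 → 58 bp
  92–153 → 62 bp
  154–157 → 4 bp
Sorted largest to smallest: 62, 58, 21, 12, 4 bp.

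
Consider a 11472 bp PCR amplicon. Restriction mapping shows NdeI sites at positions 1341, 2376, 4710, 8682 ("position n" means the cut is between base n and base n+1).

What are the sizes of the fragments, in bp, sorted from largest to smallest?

3972, 2790, 2334, 1341, 1035 bp

Linear molecule, 4 cuts → 5 fragments:
  1341 − 0 = 1341 bp
  2376 − 1341 = 1035 bp
  4710 − 2376 = 2334 bp
  8682 − 4710 = 3972 bp
  11472 − 8682 = 2790 bp
Sorted largest to smallest: 3972, 2790, 2334, 1341, 1035 bp.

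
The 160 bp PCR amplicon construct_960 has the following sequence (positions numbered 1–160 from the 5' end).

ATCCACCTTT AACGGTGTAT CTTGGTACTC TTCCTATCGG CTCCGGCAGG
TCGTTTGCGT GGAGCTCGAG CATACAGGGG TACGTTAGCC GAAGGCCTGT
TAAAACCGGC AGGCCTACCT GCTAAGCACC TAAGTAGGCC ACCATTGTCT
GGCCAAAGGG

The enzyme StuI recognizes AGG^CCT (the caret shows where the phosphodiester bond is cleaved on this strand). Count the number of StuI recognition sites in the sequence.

AGGCCT occurs starting at positions 93, 111.
StuI cuts at 2 sites.

2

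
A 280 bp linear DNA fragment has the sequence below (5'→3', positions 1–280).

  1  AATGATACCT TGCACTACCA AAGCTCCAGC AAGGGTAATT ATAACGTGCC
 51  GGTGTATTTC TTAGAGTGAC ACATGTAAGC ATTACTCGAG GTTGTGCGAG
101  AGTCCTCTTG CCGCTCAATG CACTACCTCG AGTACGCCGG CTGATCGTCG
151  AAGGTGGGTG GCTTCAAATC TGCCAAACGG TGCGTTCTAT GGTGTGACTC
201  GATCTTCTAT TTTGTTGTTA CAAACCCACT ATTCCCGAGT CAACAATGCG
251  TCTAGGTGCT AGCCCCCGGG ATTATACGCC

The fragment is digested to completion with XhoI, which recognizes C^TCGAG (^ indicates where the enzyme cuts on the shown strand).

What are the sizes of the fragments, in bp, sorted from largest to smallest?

153, 85, 42 bp

XhoI sites (CTCGAG) start at positions 85, 127.
XhoI cuts after the first base of each site, so after positions 85, 127.
Linear molecule, 2 cuts → 3 fragments:
  1–85 → 85 bp
  86–127 → 42 bp
  128–280 → 153 bp
Sorted largest to smallest: 153, 85, 42 bp.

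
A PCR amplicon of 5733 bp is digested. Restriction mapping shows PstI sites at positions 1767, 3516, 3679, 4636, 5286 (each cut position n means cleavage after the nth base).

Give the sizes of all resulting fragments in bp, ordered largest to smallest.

Linear molecule, 5 cuts → 6 fragments:
  1767 − 0 = 1767 bp
  3516 − 1767 = 1749 bp
  3679 − 3516 = 163 bp
  4636 − 3679 = 957 bp
  5286 − 4636 = 650 bp
  5733 − 5286 = 447 bp
Sorted largest to smallest: 1767, 1749, 957, 650, 447, 163 bp.

1767, 1749, 957, 650, 447, 163 bp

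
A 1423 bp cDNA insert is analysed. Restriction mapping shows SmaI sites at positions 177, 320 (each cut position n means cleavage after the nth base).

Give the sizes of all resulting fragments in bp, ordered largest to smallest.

1103, 177, 143 bp

Linear molecule, 2 cuts → 3 fragments:
  177 − 0 = 177 bp
  320 − 177 = 143 bp
  1423 − 320 = 1103 bp
Sorted largest to smallest: 1103, 177, 143 bp.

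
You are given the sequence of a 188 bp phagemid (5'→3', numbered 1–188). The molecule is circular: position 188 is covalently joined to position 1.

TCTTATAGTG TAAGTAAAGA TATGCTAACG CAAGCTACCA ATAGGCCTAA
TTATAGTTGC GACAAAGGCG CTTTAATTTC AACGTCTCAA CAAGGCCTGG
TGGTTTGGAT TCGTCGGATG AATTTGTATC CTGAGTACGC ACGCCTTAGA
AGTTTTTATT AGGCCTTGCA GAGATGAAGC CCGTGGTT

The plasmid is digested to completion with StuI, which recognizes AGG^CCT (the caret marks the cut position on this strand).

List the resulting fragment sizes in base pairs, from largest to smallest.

StuI sites (AGGCCT) start at positions 43, 93, 161.
StuI cuts after base 3 of each site, so after positions 45, 95, 163.
Circular molecule, 3 cuts → 3 fragments:
  46–95 → 50 bp
  96–163 → 68 bp
  164–188 then 1–45 → 25 + 45 = 70 bp
Sorted largest to smallest: 70, 68, 50 bp.

70, 68, 50 bp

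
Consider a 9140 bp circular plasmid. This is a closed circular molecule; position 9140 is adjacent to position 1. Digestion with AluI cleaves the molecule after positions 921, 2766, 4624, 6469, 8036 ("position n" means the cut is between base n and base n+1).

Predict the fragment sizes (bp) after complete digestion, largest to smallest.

Circular molecule, 5 cuts → 5 fragments:
  2766 − 921 = 1845 bp
  4624 − 2766 = 1858 bp
  6469 − 4624 = 1845 bp
  8036 − 6469 = 1567 bp
  wrap: 9140 − 8036 + 921 = 2025 bp
Sorted largest to smallest: 2025, 1858, 1845, 1845, 1567 bp.

2025, 1858, 1845, 1845, 1567 bp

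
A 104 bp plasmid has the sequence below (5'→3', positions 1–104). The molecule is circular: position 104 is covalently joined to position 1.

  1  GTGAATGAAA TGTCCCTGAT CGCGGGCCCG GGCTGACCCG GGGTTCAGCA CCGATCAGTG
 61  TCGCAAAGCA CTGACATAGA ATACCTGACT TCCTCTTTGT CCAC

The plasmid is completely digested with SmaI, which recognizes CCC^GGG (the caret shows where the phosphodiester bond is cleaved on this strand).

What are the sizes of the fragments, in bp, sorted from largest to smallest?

SmaI sites (CCCGGG) start at positions 27, 37.
SmaI cuts after base 3 of each site, so after positions 29, 39.
Circular molecule, 2 cuts → 2 fragments:
  30–39 → 10 bp
  40–104 then 1–29 → 65 + 29 = 94 bp
Sorted largest to smallest: 94, 10 bp.

94, 10 bp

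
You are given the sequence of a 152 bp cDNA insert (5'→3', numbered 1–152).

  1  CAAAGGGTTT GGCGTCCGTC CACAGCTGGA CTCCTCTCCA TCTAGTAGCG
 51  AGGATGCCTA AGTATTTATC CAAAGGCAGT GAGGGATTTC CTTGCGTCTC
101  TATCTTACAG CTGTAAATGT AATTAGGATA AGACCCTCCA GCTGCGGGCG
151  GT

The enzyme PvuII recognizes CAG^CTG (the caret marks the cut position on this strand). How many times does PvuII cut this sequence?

3

CAGCTG occurs starting at positions 23, 108, 139.
PvuII cuts at 3 sites.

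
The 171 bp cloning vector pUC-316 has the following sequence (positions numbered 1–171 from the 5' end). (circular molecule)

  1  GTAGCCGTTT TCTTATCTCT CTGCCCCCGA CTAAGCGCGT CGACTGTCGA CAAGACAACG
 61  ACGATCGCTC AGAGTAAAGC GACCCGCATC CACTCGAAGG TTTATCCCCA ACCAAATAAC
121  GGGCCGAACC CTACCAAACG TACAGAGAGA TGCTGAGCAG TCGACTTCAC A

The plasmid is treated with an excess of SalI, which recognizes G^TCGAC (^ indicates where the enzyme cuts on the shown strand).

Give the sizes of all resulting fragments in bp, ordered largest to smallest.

114, 50, 7 bp

SalI sites (GTCGAC) start at positions 39, 46, 160.
SalI cuts after the first base of each site, so after positions 39, 46, 160.
Circular molecule, 3 cuts → 3 fragments:
  40–46 → 7 bp
  47–160 → 114 bp
  161–171 then 1–39 → 11 + 39 = 50 bp
Sorted largest to smallest: 114, 50, 7 bp.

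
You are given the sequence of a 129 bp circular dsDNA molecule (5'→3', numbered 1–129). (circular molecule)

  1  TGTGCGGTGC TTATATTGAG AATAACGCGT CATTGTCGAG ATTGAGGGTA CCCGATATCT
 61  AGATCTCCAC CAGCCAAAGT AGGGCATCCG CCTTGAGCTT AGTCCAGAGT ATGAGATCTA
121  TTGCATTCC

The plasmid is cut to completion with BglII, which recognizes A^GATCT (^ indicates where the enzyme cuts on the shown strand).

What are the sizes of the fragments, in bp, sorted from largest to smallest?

BglII sites (AGATCT) start at positions 61, 114.
BglII cuts after the first base of each site, so after positions 61, 114.
Circular molecule, 2 cuts → 2 fragments:
  62–114 → 53 bp
  115–129 then 1–61 → 15 + 61 = 76 bp
Sorted largest to smallest: 76, 53 bp.

76, 53 bp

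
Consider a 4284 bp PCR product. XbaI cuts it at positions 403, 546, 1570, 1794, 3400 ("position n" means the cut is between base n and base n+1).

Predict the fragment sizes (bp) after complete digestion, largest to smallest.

1606, 1024, 884, 403, 224, 143 bp

Linear molecule, 5 cuts → 6 fragments:
  403 − 0 = 403 bp
  546 − 403 = 143 bp
  1570 − 546 = 1024 bp
  1794 − 1570 = 224 bp
  3400 − 1794 = 1606 bp
  4284 − 3400 = 884 bp
Sorted largest to smallest: 1606, 1024, 884, 403, 224, 143 bp.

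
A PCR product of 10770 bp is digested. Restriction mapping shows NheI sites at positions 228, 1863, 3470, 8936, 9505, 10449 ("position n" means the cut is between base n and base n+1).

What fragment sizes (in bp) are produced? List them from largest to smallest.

5466, 1635, 1607, 944, 569, 321, 228 bp

Linear molecule, 6 cuts → 7 fragments:
  228 − 0 = 228 bp
  1863 − 228 = 1635 bp
  3470 − 1863 = 1607 bp
  8936 − 3470 = 5466 bp
  9505 − 8936 = 569 bp
  10449 − 9505 = 944 bp
  10770 − 10449 = 321 bp
Sorted largest to smallest: 5466, 1635, 1607, 944, 569, 321, 228 bp.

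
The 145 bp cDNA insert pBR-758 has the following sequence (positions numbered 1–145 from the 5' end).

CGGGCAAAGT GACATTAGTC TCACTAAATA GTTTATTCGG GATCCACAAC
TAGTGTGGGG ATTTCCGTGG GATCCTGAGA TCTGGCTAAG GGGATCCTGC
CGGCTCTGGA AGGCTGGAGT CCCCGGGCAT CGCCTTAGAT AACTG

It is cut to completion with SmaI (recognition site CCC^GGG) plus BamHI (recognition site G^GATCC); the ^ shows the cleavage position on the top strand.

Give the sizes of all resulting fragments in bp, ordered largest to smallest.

40, 32, 30, 22, 21 bp

The SmaI site (CCCGGG) starts at position 122.
SmaI cuts after base 3 of each site, so after position 124.
BamHI sites (GGATCC) start at positions 40, 70, 92.
BamHI cuts after the first base of each site, so after positions 40, 70, 92.
Combined cut positions: 40, 70, 92, 124.
Linear molecule, 4 cuts → 5 fragments:
  1–40 → 40 bp
  41–70 → 30 bp
  71–92 → 22 bp
  93–124 → 32 bp
  125–145 → 21 bp
Sorted largest to smallest: 40, 32, 30, 22, 21 bp.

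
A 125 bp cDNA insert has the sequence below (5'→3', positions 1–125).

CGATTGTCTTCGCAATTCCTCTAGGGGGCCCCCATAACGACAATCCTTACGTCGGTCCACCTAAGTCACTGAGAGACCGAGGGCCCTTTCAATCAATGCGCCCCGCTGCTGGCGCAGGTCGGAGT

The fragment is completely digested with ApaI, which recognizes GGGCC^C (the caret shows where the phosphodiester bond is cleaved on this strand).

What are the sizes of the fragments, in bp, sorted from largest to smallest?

55, 40, 30 bp

ApaI sites (GGGCCC) start at positions 26, 81.
ApaI cuts after base 5 of each site (before the last base), so after positions 30, 85.
Linear molecule, 2 cuts → 3 fragments:
  1–30 → 30 bp
  31–85 → 55 bp
  86–125 → 40 bp
Sorted largest to smallest: 55, 40, 30 bp.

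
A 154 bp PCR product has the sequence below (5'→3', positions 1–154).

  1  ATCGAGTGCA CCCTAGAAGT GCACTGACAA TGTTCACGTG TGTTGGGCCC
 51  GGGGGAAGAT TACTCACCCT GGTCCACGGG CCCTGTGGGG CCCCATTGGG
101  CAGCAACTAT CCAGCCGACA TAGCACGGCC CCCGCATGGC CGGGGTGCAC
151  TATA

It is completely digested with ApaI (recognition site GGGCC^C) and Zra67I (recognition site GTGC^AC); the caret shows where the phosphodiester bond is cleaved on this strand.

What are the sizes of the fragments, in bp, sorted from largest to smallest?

ApaI sites (GGGCCC) start at positions 45, 78, 88.
ApaI cuts after base 5 of each site (before the last base), so after positions 49, 82, 92.
Zra67I sites (GTGCAC) start at positions 6, 19, 145.
Zra67I cuts after base 4 of each site, so after positions 9, 22, 148.
Combined cut positions: 9, 22, 49, 82, 92, 148.
Linear molecule, 6 cuts → 7 fragments:
  1–9 → 9 bp
  10–22 → 13 bp
  23–49 → 27 bp
  50–82 → 33 bp
  83–92 → 10 bp
  93–148 → 56 bp
  149–154 → 6 bp
Sorted largest to smallest: 56, 33, 27, 13, 10, 9, 6 bp.

56, 33, 27, 13, 10, 9, 6 bp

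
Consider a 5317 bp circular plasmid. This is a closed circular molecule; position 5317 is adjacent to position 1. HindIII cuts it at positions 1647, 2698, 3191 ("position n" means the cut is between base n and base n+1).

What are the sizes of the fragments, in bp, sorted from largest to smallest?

3773, 1051, 493 bp

Circular molecule, 3 cuts → 3 fragments:
  2698 − 1647 = 1051 bp
  3191 − 2698 = 493 bp
  wrap: 5317 − 3191 + 1647 = 3773 bp
Sorted largest to smallest: 3773, 1051, 493 bp.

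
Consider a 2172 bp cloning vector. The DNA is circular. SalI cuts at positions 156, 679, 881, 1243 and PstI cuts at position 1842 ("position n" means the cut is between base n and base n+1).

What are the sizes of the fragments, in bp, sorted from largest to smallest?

Combined cut positions (sorted): 156, 679, 881, 1243, 1842.
Circular molecule, 5 cuts → 5 fragments:
  679 − 156 = 523 bp
  881 − 679 = 202 bp
  1243 − 881 = 362 bp
  1842 − 1243 = 599 bp
  wrap: 2172 − 1842 + 156 = 486 bp
Sorted largest to smallest: 599, 523, 486, 362, 202 bp.

599, 523, 486, 362, 202 bp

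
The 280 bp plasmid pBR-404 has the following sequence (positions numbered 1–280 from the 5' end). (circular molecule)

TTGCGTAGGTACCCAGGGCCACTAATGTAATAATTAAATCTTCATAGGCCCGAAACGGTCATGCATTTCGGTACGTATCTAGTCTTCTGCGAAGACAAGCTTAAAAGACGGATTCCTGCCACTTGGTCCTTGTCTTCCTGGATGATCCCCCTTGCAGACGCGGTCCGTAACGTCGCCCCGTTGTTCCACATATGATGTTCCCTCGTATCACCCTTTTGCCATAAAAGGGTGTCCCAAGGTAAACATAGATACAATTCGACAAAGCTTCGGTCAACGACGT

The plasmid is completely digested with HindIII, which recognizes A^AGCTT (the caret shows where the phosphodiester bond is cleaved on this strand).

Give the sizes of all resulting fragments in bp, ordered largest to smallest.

HindIII sites (AAGCTT) start at positions 97, 262.
HindIII cuts after the first base of each site, so after positions 97, 262.
Circular molecule, 2 cuts → 2 fragments:
  98–262 → 165 bp
  263–280 then 1–97 → 18 + 97 = 115 bp
Sorted largest to smallest: 165, 115 bp.

165, 115 bp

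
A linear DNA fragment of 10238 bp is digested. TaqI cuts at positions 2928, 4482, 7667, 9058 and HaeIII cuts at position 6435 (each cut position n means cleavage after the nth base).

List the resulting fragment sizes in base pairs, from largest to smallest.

Combined cut positions (sorted): 2928, 4482, 6435, 7667, 9058.
Linear molecule, 5 cuts → 6 fragments:
  2928 − 0 = 2928 bp
  4482 − 2928 = 1554 bp
  6435 − 4482 = 1953 bp
  7667 − 6435 = 1232 bp
  9058 − 7667 = 1391 bp
  10238 − 9058 = 1180 bp
Sorted largest to smallest: 2928, 1953, 1554, 1391, 1232, 1180 bp.

2928, 1953, 1554, 1391, 1232, 1180 bp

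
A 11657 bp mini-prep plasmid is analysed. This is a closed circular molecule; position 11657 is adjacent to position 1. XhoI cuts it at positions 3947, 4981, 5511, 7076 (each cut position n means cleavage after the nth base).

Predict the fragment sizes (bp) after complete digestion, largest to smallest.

8528, 1565, 1034, 530 bp

Circular molecule, 4 cuts → 4 fragments:
  4981 − 3947 = 1034 bp
  5511 − 4981 = 530 bp
  7076 − 5511 = 1565 bp
  wrap: 11657 − 7076 + 3947 = 8528 bp
Sorted largest to smallest: 8528, 1565, 1034, 530 bp.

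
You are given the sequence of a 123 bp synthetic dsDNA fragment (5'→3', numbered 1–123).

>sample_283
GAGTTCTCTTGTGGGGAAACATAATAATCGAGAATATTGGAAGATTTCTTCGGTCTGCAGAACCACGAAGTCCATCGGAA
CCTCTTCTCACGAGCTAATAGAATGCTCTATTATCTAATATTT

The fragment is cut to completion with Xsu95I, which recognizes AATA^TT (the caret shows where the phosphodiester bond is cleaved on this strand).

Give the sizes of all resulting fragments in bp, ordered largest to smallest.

84, 36, 3 bp

Xsu95I sites (AATATT) start at positions 33, 117.
Xsu95I cuts after base 4 of each site, so after positions 36, 120.
Linear molecule, 2 cuts → 3 fragments:
  1–36 → 36 bp
  37–120 → 84 bp
  121–123 → 3 bp
Sorted largest to smallest: 84, 36, 3 bp.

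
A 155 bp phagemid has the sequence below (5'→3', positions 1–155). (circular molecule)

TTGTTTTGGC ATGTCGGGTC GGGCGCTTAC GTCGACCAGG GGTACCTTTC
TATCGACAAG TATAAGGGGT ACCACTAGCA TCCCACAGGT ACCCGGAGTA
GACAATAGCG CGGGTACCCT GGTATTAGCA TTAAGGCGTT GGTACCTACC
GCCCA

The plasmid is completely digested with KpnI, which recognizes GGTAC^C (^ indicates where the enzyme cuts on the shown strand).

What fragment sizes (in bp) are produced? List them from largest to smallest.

55, 28, 27, 25, 20 bp

KpnI sites (GGTACC) start at positions 41, 68, 88, 113, 141.
KpnI cuts after base 5 of each site (before the last base), so after positions 45, 72, 92, 117, 145.
Circular molecule, 5 cuts → 5 fragments:
  46–72 → 27 bp
  73–92 → 20 bp
  93–117 → 25 bp
  118–145 → 28 bp
  146–155 then 1–45 → 10 + 45 = 55 bp
Sorted largest to smallest: 55, 28, 27, 25, 20 bp.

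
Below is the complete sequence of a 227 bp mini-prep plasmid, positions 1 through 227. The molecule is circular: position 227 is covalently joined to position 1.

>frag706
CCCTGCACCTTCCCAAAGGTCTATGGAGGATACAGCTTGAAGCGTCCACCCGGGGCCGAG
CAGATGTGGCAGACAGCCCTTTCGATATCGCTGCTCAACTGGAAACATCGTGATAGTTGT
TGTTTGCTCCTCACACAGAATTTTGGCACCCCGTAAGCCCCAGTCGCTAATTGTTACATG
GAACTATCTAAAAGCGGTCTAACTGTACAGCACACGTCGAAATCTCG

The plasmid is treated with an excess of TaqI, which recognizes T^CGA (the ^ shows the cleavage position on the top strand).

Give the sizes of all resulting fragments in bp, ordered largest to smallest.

135, 92 bp

TaqI sites (TCGA) start at positions 82, 217.
TaqI cuts after the first base of each site, so after positions 82, 217.
Circular molecule, 2 cuts → 2 fragments:
  83–217 → 135 bp
  218–227 then 1–82 → 10 + 82 = 92 bp
Sorted largest to smallest: 135, 92 bp.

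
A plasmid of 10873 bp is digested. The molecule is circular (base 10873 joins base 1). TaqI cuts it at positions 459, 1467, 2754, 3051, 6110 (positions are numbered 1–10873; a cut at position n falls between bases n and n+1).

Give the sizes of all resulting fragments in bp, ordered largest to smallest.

Circular molecule, 5 cuts → 5 fragments:
  1467 − 459 = 1008 bp
  2754 − 1467 = 1287 bp
  3051 − 2754 = 297 bp
  6110 − 3051 = 3059 bp
  wrap: 10873 − 6110 + 459 = 5222 bp
Sorted largest to smallest: 5222, 3059, 1287, 1008, 297 bp.

5222, 3059, 1287, 1008, 297 bp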